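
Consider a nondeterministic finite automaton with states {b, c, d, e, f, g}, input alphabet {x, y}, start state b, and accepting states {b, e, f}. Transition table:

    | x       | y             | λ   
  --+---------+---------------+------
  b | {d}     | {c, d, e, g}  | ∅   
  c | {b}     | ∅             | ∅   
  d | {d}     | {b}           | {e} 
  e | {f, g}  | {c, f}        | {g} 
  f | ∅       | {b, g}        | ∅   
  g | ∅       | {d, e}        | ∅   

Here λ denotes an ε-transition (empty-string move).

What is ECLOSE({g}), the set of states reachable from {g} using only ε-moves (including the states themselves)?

Begin with {g}.
No ε-moves leave this set, so the closure equals the set itself.

{g}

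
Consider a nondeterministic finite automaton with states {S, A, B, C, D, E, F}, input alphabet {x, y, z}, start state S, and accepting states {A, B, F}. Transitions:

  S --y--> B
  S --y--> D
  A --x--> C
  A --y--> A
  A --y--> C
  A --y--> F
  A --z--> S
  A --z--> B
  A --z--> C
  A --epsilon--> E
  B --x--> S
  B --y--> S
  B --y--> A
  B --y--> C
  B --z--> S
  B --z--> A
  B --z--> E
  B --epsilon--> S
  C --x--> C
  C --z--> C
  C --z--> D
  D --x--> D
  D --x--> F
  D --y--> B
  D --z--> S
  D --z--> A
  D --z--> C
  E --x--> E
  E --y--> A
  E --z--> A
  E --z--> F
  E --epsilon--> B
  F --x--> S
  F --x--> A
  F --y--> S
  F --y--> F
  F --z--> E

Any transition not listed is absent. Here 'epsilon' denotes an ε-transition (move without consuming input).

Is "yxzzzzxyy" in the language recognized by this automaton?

Start in {S}.
Read 'y': S→{B, D}; union {B, D}; ε-closure = {S, B, D}.
Read 'x': S→∅, B→{S}, D→{D, F}; now {S, D, F}.
Read 'z': S→∅, D→{S, A, C}, F→{E}; union {S, A, C, E}; ε-closure = {S, A, B, C, E}.
Read 'z': S→∅, A→{S, B, C}, B→{S, A, E}, C→{C, D}, E→{A, F}; now {S, A, B, C, D, E, F}.
Read 'z': S→∅, A→{S, B, C}, B→{S, A, E}, C→{C, D}, D→{S, A, C}, E→{A, F}, F→{E}; now {S, A, B, C, D, E, F}.
Read 'z': S→∅, A→{S, B, C}, B→{S, A, E}, C→{C, D}, D→{S, A, C}, E→{A, F}, F→{E}; now {S, A, B, C, D, E, F}.
Read 'x': S→∅, A→{C}, B→{S}, C→{C}, D→{D, F}, E→{E}, F→{S, A}; union {S, A, C, D, E, F}; ε-closure = {S, A, B, C, D, E, F}.
Read 'y': S→{B, D}, A→{A, C, F}, B→{S, A, C}, C→∅, D→{B}, E→{A}, F→{S, F}; union {S, A, B, C, D, F}; ε-closure = {S, A, B, C, D, E, F}.
Read 'y': S→{B, D}, A→{A, C, F}, B→{S, A, C}, C→∅, D→{B}, E→{A}, F→{S, F}; union {S, A, B, C, D, F}; ε-closure = {S, A, B, C, D, E, F}.
The final set {S, A, B, C, D, E, F} contains the accepting states A, B, F.

Yes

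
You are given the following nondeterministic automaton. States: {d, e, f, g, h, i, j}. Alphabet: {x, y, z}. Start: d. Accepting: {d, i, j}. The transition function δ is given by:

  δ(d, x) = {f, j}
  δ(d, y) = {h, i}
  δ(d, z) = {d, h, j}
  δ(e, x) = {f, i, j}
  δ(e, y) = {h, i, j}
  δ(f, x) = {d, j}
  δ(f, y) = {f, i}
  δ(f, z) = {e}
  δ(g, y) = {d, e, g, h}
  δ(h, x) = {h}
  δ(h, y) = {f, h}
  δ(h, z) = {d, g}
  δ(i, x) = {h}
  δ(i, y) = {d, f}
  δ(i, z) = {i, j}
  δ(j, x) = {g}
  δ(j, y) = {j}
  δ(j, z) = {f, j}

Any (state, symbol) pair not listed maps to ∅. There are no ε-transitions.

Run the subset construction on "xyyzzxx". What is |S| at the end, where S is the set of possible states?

5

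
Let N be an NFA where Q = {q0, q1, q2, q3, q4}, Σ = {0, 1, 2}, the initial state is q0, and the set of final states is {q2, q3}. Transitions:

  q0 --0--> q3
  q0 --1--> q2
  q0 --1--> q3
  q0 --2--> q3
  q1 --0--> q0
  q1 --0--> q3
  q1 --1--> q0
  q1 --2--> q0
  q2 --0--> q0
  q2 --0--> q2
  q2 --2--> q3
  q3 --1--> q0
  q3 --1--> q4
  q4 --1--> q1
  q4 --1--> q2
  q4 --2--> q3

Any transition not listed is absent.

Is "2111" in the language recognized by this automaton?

Start in {q0}.
Read '2': {q0} → {q3}.
Read '1': {q3} → {q0, q4}.
Read '1': {q0, q4} → {q1, q2, q3}.
Read '1': {q1, q2, q3} → {q0, q4}.
The final set {q0, q4} contains no accepting state.

No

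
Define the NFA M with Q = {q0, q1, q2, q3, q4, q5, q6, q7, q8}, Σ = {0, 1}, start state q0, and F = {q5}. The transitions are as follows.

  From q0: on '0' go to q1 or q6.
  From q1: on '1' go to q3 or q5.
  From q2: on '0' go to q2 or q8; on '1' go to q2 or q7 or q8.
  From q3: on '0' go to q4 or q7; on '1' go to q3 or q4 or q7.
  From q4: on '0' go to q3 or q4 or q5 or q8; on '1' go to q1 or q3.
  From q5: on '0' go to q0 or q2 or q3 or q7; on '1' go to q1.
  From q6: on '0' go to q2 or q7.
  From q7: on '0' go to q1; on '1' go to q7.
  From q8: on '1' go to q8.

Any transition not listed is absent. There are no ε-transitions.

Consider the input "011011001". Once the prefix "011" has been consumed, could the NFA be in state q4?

Yes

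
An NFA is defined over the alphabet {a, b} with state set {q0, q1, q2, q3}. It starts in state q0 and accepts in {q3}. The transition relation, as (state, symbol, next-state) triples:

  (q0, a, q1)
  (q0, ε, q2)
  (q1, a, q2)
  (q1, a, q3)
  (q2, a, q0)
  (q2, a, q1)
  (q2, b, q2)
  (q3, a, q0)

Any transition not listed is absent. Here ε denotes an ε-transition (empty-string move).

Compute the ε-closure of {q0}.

Begin with {q0}.
ε-move q0 → q2; add q2.

{q0, q2}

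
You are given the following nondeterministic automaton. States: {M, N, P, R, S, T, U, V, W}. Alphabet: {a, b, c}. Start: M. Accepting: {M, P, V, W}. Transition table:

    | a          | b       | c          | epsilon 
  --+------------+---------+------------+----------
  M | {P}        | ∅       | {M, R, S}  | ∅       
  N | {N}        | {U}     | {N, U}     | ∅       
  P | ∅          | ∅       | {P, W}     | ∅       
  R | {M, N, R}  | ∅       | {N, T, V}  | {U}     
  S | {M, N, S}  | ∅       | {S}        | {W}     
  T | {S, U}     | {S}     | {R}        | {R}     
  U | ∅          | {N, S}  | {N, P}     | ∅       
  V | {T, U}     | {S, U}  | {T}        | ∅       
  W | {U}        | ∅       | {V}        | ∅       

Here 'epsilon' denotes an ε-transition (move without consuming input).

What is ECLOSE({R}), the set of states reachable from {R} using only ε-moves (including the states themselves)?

{R, U}

Begin with {R}.
ε-move R → U; add U.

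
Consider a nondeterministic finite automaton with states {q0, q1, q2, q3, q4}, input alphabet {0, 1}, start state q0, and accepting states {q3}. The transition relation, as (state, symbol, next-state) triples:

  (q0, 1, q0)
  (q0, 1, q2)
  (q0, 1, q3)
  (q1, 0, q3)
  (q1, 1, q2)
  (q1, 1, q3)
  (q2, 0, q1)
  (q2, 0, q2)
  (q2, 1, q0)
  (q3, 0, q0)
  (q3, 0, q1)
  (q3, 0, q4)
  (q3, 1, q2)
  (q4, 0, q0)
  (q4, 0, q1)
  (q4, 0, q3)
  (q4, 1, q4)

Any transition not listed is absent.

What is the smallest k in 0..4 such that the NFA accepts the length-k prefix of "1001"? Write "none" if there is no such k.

1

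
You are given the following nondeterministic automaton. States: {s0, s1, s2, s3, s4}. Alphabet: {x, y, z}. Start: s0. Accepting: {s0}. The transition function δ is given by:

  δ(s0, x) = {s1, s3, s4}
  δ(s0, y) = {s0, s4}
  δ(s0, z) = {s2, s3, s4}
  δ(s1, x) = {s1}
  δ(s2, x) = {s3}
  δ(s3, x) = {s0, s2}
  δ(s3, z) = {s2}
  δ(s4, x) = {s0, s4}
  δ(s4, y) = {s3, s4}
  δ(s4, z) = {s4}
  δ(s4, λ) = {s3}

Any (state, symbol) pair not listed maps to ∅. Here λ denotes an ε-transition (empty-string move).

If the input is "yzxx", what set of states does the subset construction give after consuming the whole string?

{s0, s1, s2, s3, s4}

Start in {s0}.
Read 'y': s0→{s0, s4}; union {s0, s4}; ε-closure = {s0, s3, s4}.
Read 'z': s0→{s2, s3, s4}, s3→{s2}, s4→{s4}; now {s2, s3, s4}.
Read 'x': s2→{s3}, s3→{s0, s2}, s4→{s0, s4}; now {s0, s2, s3, s4}.
Read 'x': s0→{s1, s3, s4}, s2→{s3}, s3→{s0, s2}, s4→{s0, s4}; now {s0, s1, s2, s3, s4}.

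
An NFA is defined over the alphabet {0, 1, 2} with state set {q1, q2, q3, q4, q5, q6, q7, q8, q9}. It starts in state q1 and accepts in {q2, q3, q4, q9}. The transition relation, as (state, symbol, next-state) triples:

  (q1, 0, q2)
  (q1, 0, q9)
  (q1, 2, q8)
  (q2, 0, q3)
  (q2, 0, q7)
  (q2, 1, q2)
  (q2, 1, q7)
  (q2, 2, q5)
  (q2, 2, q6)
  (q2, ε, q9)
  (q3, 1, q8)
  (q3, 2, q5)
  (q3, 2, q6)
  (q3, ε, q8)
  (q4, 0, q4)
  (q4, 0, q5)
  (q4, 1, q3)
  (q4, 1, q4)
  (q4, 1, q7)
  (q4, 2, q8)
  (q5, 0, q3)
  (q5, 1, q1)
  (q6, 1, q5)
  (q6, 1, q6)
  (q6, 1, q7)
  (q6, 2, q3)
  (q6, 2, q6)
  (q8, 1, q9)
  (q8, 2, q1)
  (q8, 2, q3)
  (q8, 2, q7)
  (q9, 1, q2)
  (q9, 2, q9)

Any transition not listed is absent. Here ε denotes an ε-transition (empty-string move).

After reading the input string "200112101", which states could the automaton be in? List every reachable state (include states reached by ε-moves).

Start in {q1}.
Read '2': {q1} → {q8}.
Read '0': {q8} → ∅.
The set is empty and remains empty for the remaining 7 symbols.

∅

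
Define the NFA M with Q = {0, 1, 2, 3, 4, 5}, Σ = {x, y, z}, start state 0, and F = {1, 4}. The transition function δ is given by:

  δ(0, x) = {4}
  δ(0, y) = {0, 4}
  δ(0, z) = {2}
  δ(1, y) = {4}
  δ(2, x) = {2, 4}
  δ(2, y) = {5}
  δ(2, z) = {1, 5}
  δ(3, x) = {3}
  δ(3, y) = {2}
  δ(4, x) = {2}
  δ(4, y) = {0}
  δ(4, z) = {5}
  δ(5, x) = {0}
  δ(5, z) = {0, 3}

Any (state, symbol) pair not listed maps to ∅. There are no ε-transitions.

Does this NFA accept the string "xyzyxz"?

Start in {0}.
Read 'x': {0} → {4}.
Read 'y': {4} → {0}.
Read 'z': {0} → {2}.
Read 'y': {2} → {5}.
Read 'x': {5} → {0}.
Read 'z': {0} → {2}.
The final set {2} contains no accepting state.

No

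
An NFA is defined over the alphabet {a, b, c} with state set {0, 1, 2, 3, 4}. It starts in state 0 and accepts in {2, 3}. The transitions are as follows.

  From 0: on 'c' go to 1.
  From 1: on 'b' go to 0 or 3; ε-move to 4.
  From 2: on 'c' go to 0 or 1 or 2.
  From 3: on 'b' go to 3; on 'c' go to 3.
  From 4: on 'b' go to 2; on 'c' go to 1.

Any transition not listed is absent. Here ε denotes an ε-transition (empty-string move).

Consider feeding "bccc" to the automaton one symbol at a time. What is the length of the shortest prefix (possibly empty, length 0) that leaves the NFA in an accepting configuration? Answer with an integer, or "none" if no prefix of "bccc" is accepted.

Start in {0}.
Read 'b': 0→∅; now ∅.
The set is empty and remains empty for the remaining 3 symbols.
No reachable set along the way intersects F.

none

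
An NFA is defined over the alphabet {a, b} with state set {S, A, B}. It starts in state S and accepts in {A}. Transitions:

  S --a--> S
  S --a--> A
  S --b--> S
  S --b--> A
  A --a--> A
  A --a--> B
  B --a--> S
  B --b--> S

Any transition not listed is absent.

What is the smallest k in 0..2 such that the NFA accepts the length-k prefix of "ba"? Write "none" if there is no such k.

1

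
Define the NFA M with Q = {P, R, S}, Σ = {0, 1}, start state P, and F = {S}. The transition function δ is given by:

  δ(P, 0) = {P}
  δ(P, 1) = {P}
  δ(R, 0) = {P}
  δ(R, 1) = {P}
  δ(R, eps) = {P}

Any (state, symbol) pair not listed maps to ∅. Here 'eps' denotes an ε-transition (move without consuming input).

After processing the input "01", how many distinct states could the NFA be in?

1

Start in {P}.
Read '0': P→{P}; now {P}.
Read '1': P→{P}; now {P}.
That set has 1 state.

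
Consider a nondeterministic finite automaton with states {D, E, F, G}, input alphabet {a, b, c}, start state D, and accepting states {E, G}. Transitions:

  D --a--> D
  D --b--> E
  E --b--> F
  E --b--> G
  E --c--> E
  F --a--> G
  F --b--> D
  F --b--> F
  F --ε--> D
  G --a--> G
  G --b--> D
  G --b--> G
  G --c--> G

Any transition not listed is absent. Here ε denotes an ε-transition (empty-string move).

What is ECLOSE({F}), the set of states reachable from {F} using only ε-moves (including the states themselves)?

{D, F}

Begin with {F}.
ε-move F → D; add D.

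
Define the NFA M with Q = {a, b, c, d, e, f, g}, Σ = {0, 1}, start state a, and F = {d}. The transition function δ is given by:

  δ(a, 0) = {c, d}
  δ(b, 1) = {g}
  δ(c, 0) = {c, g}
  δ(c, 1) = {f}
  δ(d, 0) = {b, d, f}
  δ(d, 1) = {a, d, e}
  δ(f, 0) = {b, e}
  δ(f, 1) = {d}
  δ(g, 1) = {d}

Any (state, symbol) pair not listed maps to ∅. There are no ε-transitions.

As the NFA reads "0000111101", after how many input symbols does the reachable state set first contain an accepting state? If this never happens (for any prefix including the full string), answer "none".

Start in {a}.
Read '0': {a} → {c, d}.
None of the earlier sets intersect F, but {c, d} does.

1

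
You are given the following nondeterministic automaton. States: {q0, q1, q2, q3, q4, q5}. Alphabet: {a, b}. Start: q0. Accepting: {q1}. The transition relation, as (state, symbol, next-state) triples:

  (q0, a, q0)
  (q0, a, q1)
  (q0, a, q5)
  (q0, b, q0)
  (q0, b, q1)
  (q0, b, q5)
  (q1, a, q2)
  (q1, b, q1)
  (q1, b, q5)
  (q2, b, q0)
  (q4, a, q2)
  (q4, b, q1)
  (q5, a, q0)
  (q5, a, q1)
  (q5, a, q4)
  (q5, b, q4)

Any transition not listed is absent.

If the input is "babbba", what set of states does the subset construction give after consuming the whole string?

{q0, q1, q2, q4, q5}

Start in {q0}.
Read 'b': q0→{q0, q1, q5}; now {q0, q1, q5}.
Read 'a': q0→{q0, q1, q5}, q1→{q2}, q5→{q0, q1, q4}; now {q0, q1, q2, q4, q5}.
Read 'b': q0→{q0, q1, q5}, q1→{q1, q5}, q2→{q0}, q4→{q1}, q5→{q4}; now {q0, q1, q4, q5}.
Read 'b': q0→{q0, q1, q5}, q1→{q1, q5}, q4→{q1}, q5→{q4}; now {q0, q1, q4, q5}.
Read 'b': q0→{q0, q1, q5}, q1→{q1, q5}, q4→{q1}, q5→{q4}; now {q0, q1, q4, q5}.
Read 'a': q0→{q0, q1, q5}, q1→{q2}, q4→{q2}, q5→{q0, q1, q4}; now {q0, q1, q2, q4, q5}.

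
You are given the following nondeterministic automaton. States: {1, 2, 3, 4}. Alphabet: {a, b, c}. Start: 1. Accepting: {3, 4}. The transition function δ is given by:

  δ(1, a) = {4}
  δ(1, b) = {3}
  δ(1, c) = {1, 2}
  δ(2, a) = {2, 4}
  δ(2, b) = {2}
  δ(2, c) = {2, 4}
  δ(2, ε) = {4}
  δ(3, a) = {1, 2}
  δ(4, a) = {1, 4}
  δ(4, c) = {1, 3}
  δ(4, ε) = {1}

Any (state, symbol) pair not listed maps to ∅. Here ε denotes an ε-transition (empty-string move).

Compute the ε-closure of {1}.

Begin with {1}.
No ε-moves leave this set, so the closure equals the set itself.

{1}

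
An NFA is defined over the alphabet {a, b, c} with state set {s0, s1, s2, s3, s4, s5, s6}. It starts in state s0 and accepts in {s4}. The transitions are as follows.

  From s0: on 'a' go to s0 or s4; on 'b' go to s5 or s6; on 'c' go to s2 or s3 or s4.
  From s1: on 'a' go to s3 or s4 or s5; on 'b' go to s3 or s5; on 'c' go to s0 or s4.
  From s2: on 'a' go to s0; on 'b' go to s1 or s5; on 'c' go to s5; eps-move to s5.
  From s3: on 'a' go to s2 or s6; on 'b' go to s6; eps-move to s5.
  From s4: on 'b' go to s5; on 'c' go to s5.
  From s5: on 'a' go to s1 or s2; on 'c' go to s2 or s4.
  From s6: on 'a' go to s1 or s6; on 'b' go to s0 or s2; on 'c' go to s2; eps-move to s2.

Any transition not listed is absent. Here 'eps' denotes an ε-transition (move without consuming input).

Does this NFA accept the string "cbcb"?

Start in {s0}.
Read 'c': {s0} → {s2, s3, s4, s5}.
Read 'b': {s2, s3, s4, s5} → {s1, s2, s5, s6}.
Read 'c': {s1, s2, s5, s6} → {s0, s2, s4, s5}.
Read 'b': {s0, s2, s4, s5} → {s1, s2, s5, s6}.
The final set {s1, s2, s5, s6} contains no accepting state.

No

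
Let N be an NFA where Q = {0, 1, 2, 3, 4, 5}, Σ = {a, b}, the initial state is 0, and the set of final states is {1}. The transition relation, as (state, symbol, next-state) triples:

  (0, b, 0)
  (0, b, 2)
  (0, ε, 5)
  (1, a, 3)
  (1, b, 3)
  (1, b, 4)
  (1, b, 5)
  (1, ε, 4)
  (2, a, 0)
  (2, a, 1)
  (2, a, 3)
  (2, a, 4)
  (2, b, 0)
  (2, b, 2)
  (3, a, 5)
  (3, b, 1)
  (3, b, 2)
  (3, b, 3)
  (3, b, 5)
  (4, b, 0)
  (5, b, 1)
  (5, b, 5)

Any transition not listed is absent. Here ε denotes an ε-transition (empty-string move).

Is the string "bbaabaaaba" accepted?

No

Start: ε-closure({0}) = {0, 5}.
Read 'b': 0→{0, 2}, 5→{1, 5}; union {0, 1, 2, 5}; ε-closure = {0, 1, 2, 4, 5}.
Read 'b': 0→{0, 2}, 1→{3, 4, 5}, 2→{0, 2}, 4→{0}, 5→{1, 5}; now {0, 1, 2, 3, 4, 5}.
Read 'a': 0→∅, 1→{3}, 2→{0, 1, 3, 4}, 3→{5}, 4→∅, 5→∅; now {0, 1, 3, 4, 5}.
Read 'a': 0→∅, 1→{3}, 3→{5}, 4→∅, 5→∅; now {3, 5}.
Read 'b': 3→{1, 2, 3, 5}, 5→{1, 5}; union {1, 2, 3, 5}; ε-closure = {1, 2, 3, 4, 5}.
Read 'a': 1→{3}, 2→{0, 1, 3, 4}, 3→{5}, 4→∅, 5→∅; now {0, 1, 3, 4, 5}.
Read 'a': 0→∅, 1→{3}, 3→{5}, 4→∅, 5→∅; now {3, 5}.
Read 'a': 3→{5}, 5→∅; now {5}.
Read 'b': 5→{1, 5}; union {1, 5}; ε-closure = {1, 4, 5}.
Read 'a': 1→{3}, 4→∅, 5→∅; now {3}.
The final set {3} contains no accepting state.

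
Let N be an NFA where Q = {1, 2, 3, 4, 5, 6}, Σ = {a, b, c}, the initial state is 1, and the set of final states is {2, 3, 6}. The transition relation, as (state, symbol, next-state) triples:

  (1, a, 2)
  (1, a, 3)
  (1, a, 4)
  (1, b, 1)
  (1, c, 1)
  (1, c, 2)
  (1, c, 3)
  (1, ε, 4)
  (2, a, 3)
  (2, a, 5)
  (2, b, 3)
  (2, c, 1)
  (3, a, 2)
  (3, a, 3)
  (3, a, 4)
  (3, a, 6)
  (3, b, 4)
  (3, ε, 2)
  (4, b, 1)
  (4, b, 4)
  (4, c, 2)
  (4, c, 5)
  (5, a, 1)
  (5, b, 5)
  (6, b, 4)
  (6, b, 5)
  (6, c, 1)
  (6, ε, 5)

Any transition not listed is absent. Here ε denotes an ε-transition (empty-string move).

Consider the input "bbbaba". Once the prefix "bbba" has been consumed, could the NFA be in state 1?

No

Start: ε-closure({1}) = {1, 4}.
Read 'b': 1→{1}, 4→{1, 4}; now {1, 4}.
Read 'b': 1→{1}, 4→{1, 4}; now {1, 4}.
Read 'b': 1→{1}, 4→{1, 4}; now {1, 4}.
Read 'a': 1→{2, 3, 4}, 4→∅; now {2, 3, 4}.
State 1 is not in {2, 3, 4}.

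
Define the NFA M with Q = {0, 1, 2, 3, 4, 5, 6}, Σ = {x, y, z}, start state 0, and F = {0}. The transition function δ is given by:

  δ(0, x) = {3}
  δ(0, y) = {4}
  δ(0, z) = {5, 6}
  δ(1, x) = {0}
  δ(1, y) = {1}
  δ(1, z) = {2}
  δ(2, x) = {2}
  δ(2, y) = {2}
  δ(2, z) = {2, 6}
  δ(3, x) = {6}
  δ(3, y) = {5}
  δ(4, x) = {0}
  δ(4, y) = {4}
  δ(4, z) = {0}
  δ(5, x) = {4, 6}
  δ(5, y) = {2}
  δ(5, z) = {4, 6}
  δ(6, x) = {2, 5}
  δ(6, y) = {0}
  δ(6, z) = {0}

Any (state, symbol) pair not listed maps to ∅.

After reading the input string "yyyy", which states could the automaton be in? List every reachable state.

Start in {0}.
Read 'y': {0} → {4}.
Read 'y': {4} → {4}.
Read 'y': {4} → {4}.
Read 'y': {4} → {4}.

{4}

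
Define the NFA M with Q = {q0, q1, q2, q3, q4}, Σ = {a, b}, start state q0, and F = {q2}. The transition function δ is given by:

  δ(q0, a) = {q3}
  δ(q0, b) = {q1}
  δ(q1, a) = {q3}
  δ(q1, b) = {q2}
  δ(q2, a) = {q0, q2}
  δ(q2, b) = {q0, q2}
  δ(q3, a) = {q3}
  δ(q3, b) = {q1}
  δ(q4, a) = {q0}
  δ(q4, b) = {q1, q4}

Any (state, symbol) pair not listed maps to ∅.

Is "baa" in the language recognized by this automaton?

Start in {q0}.
Read 'b': q0→{q1}; now {q1}.
Read 'a': q1→{q3}; now {q3}.
Read 'a': q3→{q3}; now {q3}.
The final set {q3} contains no accepting state.

No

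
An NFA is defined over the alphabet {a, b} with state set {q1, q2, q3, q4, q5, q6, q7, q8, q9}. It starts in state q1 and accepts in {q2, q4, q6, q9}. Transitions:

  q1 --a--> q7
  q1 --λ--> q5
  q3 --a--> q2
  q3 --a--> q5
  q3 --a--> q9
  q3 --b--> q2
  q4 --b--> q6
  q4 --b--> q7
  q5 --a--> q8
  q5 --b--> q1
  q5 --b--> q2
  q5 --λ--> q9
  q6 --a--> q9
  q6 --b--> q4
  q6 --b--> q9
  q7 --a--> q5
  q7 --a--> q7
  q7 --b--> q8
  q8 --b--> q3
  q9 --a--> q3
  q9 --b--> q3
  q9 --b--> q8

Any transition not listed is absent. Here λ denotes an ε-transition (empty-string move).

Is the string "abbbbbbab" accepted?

Start: ε-closure({q1}) = {q1, q5, q9}.
Read 'a': {q1, q5, q9} → {q3, q7, q8}.
Read 'b': {q3, q7, q8} → {q2, q3, q8}.
Read 'b': {q2, q3, q8} → {q2, q3}.
Read 'b': {q2, q3} → {q2}.
Read 'b': {q2} → ∅.
The set is empty and remains empty for the remaining 4 symbols.
The final set ∅ contains no accepting state.

No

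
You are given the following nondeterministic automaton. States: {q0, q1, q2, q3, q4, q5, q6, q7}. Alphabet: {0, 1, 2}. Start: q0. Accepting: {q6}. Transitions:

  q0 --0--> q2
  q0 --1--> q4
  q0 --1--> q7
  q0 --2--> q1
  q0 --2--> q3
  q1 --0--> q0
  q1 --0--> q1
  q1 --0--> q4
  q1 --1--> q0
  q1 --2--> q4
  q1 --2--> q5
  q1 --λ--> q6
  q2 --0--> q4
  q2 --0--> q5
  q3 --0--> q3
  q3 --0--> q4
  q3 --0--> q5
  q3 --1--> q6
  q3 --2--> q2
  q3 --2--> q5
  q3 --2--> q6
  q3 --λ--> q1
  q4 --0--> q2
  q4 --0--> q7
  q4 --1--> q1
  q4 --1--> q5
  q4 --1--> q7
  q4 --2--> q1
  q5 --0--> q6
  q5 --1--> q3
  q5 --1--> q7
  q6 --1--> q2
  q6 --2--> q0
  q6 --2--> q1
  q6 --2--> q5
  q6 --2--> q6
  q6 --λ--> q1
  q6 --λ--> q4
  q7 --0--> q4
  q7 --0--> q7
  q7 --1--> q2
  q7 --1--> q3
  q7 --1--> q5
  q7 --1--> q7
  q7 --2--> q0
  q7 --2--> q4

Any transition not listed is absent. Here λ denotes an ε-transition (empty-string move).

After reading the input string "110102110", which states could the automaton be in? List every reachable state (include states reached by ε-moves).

{q0, q1, q2, q3, q4, q5, q6, q7}

Start in {q0}.
Read '1': q0→{q4, q7}; now {q4, q7}.
Read '1': q4→{q1, q5, q7}, q7→{q2, q3, q5, q7}; union {q1, q2, q3, q5, q7}; ε-closure = {q1, q2, q3, q4, q5, q6, q7}.
Read '0': q1→{q0, q1, q4}, q2→{q4, q5}, q3→{q3, q4, q5}, q4→{q2, q7}, q5→{q6}, q6→∅, q7→{q4, q7}; now {q0, q1, q2, q3, q4, q5, q6, q7}.
Read '1': q0→{q4, q7}, q1→{q0}, q2→∅, q3→{q6}, q4→{q1, q5, q7}, q5→{q3, q7}, q6→{q2}, q7→{q2, q3, q5, q7}; now {q0, q1, q2, q3, q4, q5, q6, q7}.
Read '0': q0→{q2}, q1→{q0, q1, q4}, q2→{q4, q5}, q3→{q3, q4, q5}, q4→{q2, q7}, q5→{q6}, q6→∅, q7→{q4, q7}; now {q0, q1, q2, q3, q4, q5, q6, q7}.
Read '2': q0→{q1, q3}, q1→{q4, q5}, q2→∅, q3→{q2, q5, q6}, q4→{q1}, q5→∅, q6→{q0, q1, q5, q6}, q7→{q0, q4}; now {q0, q1, q2, q3, q4, q5, q6}.
Read '1': q0→{q4, q7}, q1→{q0}, q2→∅, q3→{q6}, q4→{q1, q5, q7}, q5→{q3, q7}, q6→{q2}; now {q0, q1, q2, q3, q4, q5, q6, q7}.
Read '1': q0→{q4, q7}, q1→{q0}, q2→∅, q3→{q6}, q4→{q1, q5, q7}, q5→{q3, q7}, q6→{q2}, q7→{q2, q3, q5, q7}; now {q0, q1, q2, q3, q4, q5, q6, q7}.
Read '0': q0→{q2}, q1→{q0, q1, q4}, q2→{q4, q5}, q3→{q3, q4, q5}, q4→{q2, q7}, q5→{q6}, q6→∅, q7→{q4, q7}; now {q0, q1, q2, q3, q4, q5, q6, q7}.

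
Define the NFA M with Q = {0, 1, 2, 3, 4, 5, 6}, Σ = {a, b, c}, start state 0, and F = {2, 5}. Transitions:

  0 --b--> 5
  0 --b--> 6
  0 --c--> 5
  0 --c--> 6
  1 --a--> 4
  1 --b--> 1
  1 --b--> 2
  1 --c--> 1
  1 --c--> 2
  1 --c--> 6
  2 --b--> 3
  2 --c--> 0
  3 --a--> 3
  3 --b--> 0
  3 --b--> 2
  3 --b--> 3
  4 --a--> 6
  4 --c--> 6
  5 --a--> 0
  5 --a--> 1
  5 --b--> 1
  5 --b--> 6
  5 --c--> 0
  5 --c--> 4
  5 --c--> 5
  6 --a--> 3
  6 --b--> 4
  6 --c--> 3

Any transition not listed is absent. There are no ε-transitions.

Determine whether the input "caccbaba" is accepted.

Start in {0}.
Read 'c': 0→{5, 6}; now {5, 6}.
Read 'a': 5→{0, 1}, 6→{3}; now {0, 1, 3}.
Read 'c': 0→{5, 6}, 1→{1, 2, 6}, 3→∅; now {1, 2, 5, 6}.
Read 'c': 1→{1, 2, 6}, 2→{0}, 5→{0, 4, 5}, 6→{3}; now {0, 1, 2, 3, 4, 5, 6}.
Read 'b': 0→{5, 6}, 1→{1, 2}, 2→{3}, 3→{0, 2, 3}, 4→∅, 5→{1, 6}, 6→{4}; now {0, 1, 2, 3, 4, 5, 6}.
Read 'a': 0→∅, 1→{4}, 2→∅, 3→{3}, 4→{6}, 5→{0, 1}, 6→{3}; now {0, 1, 3, 4, 6}.
Read 'b': 0→{5, 6}, 1→{1, 2}, 3→{0, 2, 3}, 4→∅, 6→{4}; now {0, 1, 2, 3, 4, 5, 6}.
Read 'a': 0→∅, 1→{4}, 2→∅, 3→{3}, 4→{6}, 5→{0, 1}, 6→{3}; now {0, 1, 3, 4, 6}.
The final set {0, 1, 3, 4, 6} contains no accepting state.

No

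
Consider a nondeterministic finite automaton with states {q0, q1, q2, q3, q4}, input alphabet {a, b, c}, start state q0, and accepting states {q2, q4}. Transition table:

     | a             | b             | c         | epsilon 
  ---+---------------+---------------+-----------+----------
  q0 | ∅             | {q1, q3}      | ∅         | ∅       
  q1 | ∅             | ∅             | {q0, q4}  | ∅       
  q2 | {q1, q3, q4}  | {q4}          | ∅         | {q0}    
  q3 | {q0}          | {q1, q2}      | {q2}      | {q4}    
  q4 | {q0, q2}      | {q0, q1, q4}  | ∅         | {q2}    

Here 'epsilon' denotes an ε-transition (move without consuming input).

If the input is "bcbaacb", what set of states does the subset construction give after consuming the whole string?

{q0, q1, q2, q3, q4}

Start in {q0}.
Read 'b': q0→{q1, q3}; union {q1, q3}; ε-closure = {q0, q1, q2, q3, q4}.
Read 'c': q0→∅, q1→{q0, q4}, q2→∅, q3→{q2}, q4→∅; now {q0, q2, q4}.
Read 'b': q0→{q1, q3}, q2→{q4}, q4→{q0, q1, q4}; union {q0, q1, q3, q4}; ε-closure = {q0, q1, q2, q3, q4}.
Read 'a': q0→∅, q1→∅, q2→{q1, q3, q4}, q3→{q0}, q4→{q0, q2}; now {q0, q1, q2, q3, q4}.
Read 'a': q0→∅, q1→∅, q2→{q1, q3, q4}, q3→{q0}, q4→{q0, q2}; now {q0, q1, q2, q3, q4}.
Read 'c': q0→∅, q1→{q0, q4}, q2→∅, q3→{q2}, q4→∅; now {q0, q2, q4}.
Read 'b': q0→{q1, q3}, q2→{q4}, q4→{q0, q1, q4}; union {q0, q1, q3, q4}; ε-closure = {q0, q1, q2, q3, q4}.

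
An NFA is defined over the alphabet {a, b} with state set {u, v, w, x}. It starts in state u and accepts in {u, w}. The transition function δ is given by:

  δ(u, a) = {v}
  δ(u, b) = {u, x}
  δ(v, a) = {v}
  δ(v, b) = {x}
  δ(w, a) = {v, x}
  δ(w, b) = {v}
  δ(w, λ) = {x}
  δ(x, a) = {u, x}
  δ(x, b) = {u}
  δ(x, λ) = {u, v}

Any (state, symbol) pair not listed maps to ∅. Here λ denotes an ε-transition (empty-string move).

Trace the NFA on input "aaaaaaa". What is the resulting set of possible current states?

{v}

Start in {u}.
Read 'a': u→{v}; now {v}.
Read 'a': v→{v}; now {v}.
Read 'a': v→{v}; now {v}.
Read 'a': v→{v}; now {v}.
Read 'a': v→{v}; now {v}.
Read 'a': v→{v}; now {v}.
Read 'a': v→{v}; now {v}.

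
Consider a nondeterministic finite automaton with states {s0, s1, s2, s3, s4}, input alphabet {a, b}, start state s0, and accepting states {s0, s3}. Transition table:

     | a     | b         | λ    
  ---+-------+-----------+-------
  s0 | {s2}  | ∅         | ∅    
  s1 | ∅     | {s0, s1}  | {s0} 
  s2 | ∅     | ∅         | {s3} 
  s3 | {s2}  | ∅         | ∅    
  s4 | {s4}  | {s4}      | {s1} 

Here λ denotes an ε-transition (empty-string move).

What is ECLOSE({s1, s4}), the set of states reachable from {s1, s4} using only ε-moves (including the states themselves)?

Begin with {s1, s4}.
ε-move s1 → s0; add s0.

{s0, s1, s4}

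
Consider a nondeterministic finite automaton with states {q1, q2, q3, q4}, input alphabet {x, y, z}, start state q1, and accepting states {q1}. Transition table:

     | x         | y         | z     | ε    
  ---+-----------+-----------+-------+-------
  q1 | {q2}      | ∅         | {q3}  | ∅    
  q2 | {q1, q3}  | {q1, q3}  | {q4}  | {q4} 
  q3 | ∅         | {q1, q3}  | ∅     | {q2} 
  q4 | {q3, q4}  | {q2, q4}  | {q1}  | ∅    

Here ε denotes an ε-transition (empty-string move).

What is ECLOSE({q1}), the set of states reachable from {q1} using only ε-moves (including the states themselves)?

Begin with {q1}.
No ε-moves leave this set, so the closure equals the set itself.

{q1}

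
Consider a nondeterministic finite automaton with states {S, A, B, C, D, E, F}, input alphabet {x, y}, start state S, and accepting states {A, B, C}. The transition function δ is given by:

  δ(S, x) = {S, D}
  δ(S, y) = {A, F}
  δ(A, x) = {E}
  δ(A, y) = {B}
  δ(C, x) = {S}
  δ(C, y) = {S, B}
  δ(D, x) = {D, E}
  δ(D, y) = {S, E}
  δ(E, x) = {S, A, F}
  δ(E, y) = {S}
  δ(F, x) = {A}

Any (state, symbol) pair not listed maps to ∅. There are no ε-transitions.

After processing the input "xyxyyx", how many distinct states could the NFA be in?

4

Start in {S}.
Read 'x': {S} → {S, D}.
Read 'y': {S, D} → {S, A, E, F}.
Read 'x': {S, A, E, F} → {S, A, D, E, F}.
Read 'y': {S, A, D, E, F} → {S, A, B, E, F}.
Read 'y': {S, A, B, E, F} → {S, A, B, F}.
Read 'x': {S, A, B, F} → {S, A, D, E}.
That set has 4 states.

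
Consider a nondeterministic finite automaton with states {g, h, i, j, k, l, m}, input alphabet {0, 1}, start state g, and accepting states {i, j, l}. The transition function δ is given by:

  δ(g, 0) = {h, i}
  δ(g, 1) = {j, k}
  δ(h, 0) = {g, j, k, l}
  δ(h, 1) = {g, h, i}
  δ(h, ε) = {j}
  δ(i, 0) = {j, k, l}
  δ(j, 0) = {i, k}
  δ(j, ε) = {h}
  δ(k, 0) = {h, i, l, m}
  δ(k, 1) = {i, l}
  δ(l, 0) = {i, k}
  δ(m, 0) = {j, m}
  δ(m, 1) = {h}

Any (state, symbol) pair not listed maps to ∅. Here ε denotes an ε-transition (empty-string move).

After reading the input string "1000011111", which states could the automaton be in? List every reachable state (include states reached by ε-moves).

Start in {g}.
Read '1': g→{j, k}; union {j, k}; ε-closure = {h, j, k}.
Read '0': h→{g, j, k, l}, j→{i, k}, k→{h, i, l, m}; now {g, h, i, j, k, l, m}.
Read '0': g→{h, i}, h→{g, j, k, l}, i→{j, k, l}, j→{i, k}, k→{h, i, l, m}, l→{i, k}, m→{j, m}; now {g, h, i, j, k, l, m}.
Read '0': g→{h, i}, h→{g, j, k, l}, i→{j, k, l}, j→{i, k}, k→{h, i, l, m}, l→{i, k}, m→{j, m}; now {g, h, i, j, k, l, m}.
Read '0': g→{h, i}, h→{g, j, k, l}, i→{j, k, l}, j→{i, k}, k→{h, i, l, m}, l→{i, k}, m→{j, m}; now {g, h, i, j, k, l, m}.
Read '1': g→{j, k}, h→{g, h, i}, i→∅, j→∅, k→{i, l}, l→∅, m→{h}; now {g, h, i, j, k, l}.
Read '1': g→{j, k}, h→{g, h, i}, i→∅, j→∅, k→{i, l}, l→∅; now {g, h, i, j, k, l}.
Read '1': g→{j, k}, h→{g, h, i}, i→∅, j→∅, k→{i, l}, l→∅; now {g, h, i, j, k, l}.
Read '1': g→{j, k}, h→{g, h, i}, i→∅, j→∅, k→{i, l}, l→∅; now {g, h, i, j, k, l}.
Read '1': g→{j, k}, h→{g, h, i}, i→∅, j→∅, k→{i, l}, l→∅; now {g, h, i, j, k, l}.

{g, h, i, j, k, l}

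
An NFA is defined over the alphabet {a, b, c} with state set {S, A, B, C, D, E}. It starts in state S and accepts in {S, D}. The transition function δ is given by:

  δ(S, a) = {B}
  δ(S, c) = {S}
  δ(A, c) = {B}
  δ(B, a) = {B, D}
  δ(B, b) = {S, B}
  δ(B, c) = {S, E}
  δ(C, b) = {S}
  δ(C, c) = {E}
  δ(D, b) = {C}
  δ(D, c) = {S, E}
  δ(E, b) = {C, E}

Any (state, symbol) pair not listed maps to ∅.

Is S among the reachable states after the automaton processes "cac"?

Yes

Start in {S}.
Read 'c': {S} → {S}.
Read 'a': {S} → {B}.
Read 'c': {B} → {S, E}.
State S is in {S, E}.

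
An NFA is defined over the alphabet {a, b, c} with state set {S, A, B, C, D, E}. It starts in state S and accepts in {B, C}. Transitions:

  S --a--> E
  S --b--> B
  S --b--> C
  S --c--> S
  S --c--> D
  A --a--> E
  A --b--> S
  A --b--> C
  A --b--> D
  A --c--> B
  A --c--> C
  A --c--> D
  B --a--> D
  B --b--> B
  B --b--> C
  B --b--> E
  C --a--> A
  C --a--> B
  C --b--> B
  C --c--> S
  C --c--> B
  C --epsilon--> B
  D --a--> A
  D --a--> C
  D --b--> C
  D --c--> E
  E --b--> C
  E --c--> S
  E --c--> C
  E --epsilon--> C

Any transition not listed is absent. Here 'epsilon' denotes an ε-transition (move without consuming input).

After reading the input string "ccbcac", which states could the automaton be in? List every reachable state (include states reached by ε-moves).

{S, B, C, D, E}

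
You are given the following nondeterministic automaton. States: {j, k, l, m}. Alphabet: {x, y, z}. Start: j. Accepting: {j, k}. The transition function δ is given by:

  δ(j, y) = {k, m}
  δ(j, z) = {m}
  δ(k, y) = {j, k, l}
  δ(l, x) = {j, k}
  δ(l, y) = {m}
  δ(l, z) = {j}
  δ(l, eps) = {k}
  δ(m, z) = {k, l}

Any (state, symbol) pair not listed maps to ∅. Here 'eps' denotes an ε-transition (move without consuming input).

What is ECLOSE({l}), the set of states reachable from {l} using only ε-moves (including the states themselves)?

{k, l}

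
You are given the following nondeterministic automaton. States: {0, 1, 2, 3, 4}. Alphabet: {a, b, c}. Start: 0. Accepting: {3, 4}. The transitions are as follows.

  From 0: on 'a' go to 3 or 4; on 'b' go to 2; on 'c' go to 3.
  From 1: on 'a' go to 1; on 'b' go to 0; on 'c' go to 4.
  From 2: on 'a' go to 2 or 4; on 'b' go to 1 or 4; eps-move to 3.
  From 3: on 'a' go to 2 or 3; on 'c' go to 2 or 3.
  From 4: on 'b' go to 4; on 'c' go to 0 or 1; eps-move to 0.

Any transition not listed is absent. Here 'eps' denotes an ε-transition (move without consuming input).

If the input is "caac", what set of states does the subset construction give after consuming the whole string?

{0, 1, 2, 3}

Start in {0}.
Read 'c': {0} → {3}.
Read 'a': {3} → {2, 3}.
Read 'a': {2, 3} → {0, 2, 3, 4}.
Read 'c': {0, 2, 3, 4} → {0, 1, 2, 3}.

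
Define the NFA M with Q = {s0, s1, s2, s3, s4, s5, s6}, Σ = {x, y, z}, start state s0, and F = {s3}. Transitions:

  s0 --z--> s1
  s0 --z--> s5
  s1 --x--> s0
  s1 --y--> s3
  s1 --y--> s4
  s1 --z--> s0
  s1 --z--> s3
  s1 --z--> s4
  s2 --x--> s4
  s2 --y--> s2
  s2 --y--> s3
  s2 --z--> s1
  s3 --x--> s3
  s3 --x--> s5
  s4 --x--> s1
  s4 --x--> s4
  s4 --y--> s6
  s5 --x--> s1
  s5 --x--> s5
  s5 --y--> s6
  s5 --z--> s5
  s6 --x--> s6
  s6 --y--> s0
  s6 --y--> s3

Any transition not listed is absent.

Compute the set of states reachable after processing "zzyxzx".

∅

Start in {s0}.
Read 'z': s0→{s1, s5}; now {s1, s5}.
Read 'z': s1→{s0, s3, s4}, s5→{s5}; now {s0, s3, s4, s5}.
Read 'y': s0→∅, s3→∅, s4→{s6}, s5→{s6}; now {s6}.
Read 'x': s6→{s6}; now {s6}.
Read 'z': s6→∅; now ∅.
The set is empty and remains empty for the remaining 1 symbol.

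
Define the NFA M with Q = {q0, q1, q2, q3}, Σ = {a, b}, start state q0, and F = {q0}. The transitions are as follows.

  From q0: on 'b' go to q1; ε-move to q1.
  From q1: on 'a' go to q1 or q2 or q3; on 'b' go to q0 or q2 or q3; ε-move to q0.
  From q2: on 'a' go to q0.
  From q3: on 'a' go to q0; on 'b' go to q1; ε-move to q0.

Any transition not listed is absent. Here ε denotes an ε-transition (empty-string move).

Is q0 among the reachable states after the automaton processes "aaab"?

Start: ε-closure({q0}) = {q0, q1}.
Read 'a': q0→∅, q1→{q1, q2, q3}; union {q1, q2, q3}; ε-closure = {q0, q1, q2, q3}.
Read 'a': q0→∅, q1→{q1, q2, q3}, q2→{q0}, q3→{q0}; now {q0, q1, q2, q3}.
Read 'a': q0→∅, q1→{q1, q2, q3}, q2→{q0}, q3→{q0}; now {q0, q1, q2, q3}.
Read 'b': q0→{q1}, q1→{q0, q2, q3}, q2→∅, q3→{q1}; now {q0, q1, q2, q3}.
State q0 is in {q0, q1, q2, q3}.

Yes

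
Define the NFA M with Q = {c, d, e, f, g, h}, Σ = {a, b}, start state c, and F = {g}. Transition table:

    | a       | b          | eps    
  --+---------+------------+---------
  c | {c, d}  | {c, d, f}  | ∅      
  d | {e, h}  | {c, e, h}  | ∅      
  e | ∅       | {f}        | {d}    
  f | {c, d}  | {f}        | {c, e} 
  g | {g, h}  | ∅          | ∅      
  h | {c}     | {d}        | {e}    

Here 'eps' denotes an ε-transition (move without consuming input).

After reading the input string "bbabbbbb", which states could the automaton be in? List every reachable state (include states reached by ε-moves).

Start in {c}.
Read 'b': c→{c, d, f}; union {c, d, f}; ε-closure = {c, d, e, f}.
Read 'b': c→{c, d, f}, d→{c, e, h}, e→{f}, f→{f}; now {c, d, e, f, h}.
Read 'a': c→{c, d}, d→{e, h}, e→∅, f→{c, d}, h→{c}; now {c, d, e, h}.
Read 'b': c→{c, d, f}, d→{c, e, h}, e→{f}, h→{d}; now {c, d, e, f, h}.
Read 'b': c→{c, d, f}, d→{c, e, h}, e→{f}, f→{f}, h→{d}; now {c, d, e, f, h}.
Read 'b': c→{c, d, f}, d→{c, e, h}, e→{f}, f→{f}, h→{d}; now {c, d, e, f, h}.
Read 'b': c→{c, d, f}, d→{c, e, h}, e→{f}, f→{f}, h→{d}; now {c, d, e, f, h}.
Read 'b': c→{c, d, f}, d→{c, e, h}, e→{f}, f→{f}, h→{d}; now {c, d, e, f, h}.

{c, d, e, f, h}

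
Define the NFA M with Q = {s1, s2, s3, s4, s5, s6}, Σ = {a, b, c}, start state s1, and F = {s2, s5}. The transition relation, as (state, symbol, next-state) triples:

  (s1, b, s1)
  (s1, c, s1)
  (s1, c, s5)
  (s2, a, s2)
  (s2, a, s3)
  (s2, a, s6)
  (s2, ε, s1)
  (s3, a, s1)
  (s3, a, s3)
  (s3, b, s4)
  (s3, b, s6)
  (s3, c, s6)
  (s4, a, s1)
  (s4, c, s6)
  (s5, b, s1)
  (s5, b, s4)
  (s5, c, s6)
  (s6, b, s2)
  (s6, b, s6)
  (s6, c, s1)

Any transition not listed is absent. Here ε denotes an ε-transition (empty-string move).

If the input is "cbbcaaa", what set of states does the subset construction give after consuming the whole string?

Start in {s1}.
Read 'c': s1→{s1, s5}; now {s1, s5}.
Read 'b': s1→{s1}, s5→{s1, s4}; now {s1, s4}.
Read 'b': s1→{s1}, s4→∅; now {s1}.
Read 'c': s1→{s1, s5}; now {s1, s5}.
Read 'a': s1→∅, s5→∅; now ∅.
The set is empty and remains empty for the remaining 2 symbols.

∅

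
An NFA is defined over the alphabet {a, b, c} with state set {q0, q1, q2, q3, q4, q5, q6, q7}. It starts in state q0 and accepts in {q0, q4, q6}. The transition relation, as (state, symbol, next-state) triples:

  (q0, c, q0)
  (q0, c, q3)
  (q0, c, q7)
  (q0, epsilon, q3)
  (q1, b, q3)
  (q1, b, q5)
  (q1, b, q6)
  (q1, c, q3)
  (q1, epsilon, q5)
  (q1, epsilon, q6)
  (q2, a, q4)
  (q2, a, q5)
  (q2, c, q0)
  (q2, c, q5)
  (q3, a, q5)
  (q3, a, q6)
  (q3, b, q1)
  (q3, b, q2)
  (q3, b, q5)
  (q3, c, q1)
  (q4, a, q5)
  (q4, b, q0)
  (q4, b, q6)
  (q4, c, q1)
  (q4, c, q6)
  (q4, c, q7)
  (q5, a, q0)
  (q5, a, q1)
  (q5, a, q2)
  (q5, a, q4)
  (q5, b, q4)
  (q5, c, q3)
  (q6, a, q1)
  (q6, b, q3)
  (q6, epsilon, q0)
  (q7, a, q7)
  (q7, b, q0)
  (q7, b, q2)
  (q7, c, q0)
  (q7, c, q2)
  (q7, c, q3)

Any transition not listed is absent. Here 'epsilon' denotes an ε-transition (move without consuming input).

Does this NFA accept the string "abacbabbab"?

Yes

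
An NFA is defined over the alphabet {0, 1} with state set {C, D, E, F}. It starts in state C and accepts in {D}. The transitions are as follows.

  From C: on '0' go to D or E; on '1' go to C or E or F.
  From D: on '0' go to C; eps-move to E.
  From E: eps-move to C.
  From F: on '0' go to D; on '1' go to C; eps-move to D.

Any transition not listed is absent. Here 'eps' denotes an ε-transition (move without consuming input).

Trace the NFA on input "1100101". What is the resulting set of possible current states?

{C, D, E, F}

Start in {C}.
Read '1': C→{C, E, F}; union {C, E, F}; ε-closure = {C, D, E, F}.
Read '1': C→{C, E, F}, D→∅, E→∅, F→{C}; union {C, E, F}; ε-closure = {C, D, E, F}.
Read '0': C→{D, E}, D→{C}, E→∅, F→{D}; now {C, D, E}.
Read '0': C→{D, E}, D→{C}, E→∅; now {C, D, E}.
Read '1': C→{C, E, F}, D→∅, E→∅; union {C, E, F}; ε-closure = {C, D, E, F}.
Read '0': C→{D, E}, D→{C}, E→∅, F→{D}; now {C, D, E}.
Read '1': C→{C, E, F}, D→∅, E→∅; union {C, E, F}; ε-closure = {C, D, E, F}.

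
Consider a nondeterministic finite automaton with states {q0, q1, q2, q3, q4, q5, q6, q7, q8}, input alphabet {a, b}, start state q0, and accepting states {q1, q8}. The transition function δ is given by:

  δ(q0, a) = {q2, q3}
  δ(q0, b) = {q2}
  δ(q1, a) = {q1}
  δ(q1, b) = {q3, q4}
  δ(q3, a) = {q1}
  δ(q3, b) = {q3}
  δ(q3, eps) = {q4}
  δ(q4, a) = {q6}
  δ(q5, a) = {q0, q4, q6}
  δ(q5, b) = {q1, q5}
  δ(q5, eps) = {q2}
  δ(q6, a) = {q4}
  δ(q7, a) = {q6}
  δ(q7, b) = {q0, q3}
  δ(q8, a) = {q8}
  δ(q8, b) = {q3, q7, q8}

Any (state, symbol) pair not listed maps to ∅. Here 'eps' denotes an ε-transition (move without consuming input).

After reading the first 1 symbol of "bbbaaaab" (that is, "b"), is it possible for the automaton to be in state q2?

Yes

Start in {q0}.
Read 'b': {q0} → {q2}.
State q2 is in {q2}.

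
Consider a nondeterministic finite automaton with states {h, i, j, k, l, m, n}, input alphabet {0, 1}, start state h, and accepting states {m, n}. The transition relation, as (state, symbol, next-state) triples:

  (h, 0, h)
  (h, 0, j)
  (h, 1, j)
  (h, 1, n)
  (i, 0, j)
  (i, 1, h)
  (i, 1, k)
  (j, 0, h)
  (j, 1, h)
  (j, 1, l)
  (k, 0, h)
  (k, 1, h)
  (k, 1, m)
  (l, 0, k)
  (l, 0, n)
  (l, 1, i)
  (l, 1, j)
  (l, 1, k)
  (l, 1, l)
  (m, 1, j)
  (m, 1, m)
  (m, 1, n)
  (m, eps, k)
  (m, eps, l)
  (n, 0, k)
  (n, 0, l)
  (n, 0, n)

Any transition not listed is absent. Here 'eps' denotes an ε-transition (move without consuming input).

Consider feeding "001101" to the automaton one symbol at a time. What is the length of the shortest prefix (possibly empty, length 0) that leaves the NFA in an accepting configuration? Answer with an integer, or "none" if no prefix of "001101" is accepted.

Start in {h}.
Read '0': h→{h, j}; now {h, j}.
Read '0': h→{h, j}, j→{h}; now {h, j}.
Read '1': h→{j, n}, j→{h, l}; now {h, j, l, n}.
None of the earlier sets intersect F, but {h, j, l, n} does.

3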